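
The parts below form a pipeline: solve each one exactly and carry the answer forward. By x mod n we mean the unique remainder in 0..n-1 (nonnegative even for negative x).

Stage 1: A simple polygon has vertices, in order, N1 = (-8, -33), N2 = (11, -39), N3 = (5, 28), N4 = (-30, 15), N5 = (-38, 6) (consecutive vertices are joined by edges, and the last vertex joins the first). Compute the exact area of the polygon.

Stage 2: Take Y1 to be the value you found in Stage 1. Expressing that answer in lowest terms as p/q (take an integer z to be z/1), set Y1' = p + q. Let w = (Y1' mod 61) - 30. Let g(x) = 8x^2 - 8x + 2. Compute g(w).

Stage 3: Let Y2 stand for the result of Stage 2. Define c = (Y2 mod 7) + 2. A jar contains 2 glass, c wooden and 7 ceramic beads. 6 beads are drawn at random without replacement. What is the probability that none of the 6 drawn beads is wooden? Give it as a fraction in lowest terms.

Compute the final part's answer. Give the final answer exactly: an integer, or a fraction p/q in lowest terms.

1/11

Stage 1: cross terms: (-8*-39 - 11*-33)=675, (11*28 - 5*-39)=503, (5*15 - -30*28)=915, (-30*6 - -38*15)=390, (-38*-33 - -8*6)=1302; twice the area = |3785| = 3785; area = 3785/2; answer 3785/2
Stage 2: Y1 = 3785/2; threaded value p + q = 3787; w = -25; 8*(-25)^2 - 8*(-25)^1 + 2 = (5000) + (200) + (2) = 5202; answer 5202
Stage 3: Y2 = 5202; c = 3; total draws C(12,6) = 924; favorable C(9,6) = 84; P = 1/11; answer 1/11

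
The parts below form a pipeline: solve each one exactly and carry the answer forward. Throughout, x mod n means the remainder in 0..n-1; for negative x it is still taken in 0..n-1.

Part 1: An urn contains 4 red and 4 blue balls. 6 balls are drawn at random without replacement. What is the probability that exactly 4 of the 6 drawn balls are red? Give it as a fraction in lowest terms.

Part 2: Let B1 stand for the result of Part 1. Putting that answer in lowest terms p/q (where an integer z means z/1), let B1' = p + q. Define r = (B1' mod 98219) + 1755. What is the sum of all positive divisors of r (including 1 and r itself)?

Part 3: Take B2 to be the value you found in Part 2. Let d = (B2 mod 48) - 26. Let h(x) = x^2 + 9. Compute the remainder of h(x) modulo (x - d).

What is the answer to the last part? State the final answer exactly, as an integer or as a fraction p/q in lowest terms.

109

Part 1: total draws C(8,6) = 28; favorable C(4,4)*C(4,2) = 6; P = 3/14; answer 3/14
Part 2: B1 = 3/14; threaded value p + q = 17; r = 1772; 1772 = 2^2 * 443; sigma = (1 + 2 + 4) * (1 + 443) = 7 * 444 = 3108; answer 3108
Part 3: B2 = 3108; d = 10; remainder = value at the root: 1*(10)^2 + 9 = (100) + (9) = 109; answer 109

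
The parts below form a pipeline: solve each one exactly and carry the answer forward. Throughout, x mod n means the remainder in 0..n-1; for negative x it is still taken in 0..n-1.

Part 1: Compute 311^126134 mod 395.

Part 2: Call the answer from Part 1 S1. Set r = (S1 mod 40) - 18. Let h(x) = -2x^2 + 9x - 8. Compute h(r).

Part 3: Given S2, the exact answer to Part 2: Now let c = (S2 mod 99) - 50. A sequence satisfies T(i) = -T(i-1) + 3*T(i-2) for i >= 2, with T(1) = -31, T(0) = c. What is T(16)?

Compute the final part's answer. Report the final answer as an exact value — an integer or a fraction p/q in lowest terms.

Part 1: squarings mod 395: 311^1=311, 311^2=341, 311^4=151, 311^8=286, 311^16=31, 311^32=171, 311^64=11, 311^128=121, 311^256=26, 311^512=281, 311^1024=356, 311^2048=336, 311^4096=321, 311^8192=341, 311^16384=151, 311^32768=286, 311^65536=31; 311^126134 = 311^2 * 311^4 * 311^16 * 311^32 * 311^128 * 311^1024 * 311^2048 * 311^8192 * 311^16384 * 311^32768 * 311^65536 = 286 (mod 395); answer 286
Part 2: S1 = 286; r = -12; -2*(-12)^2 + 9*(-12)^1 - 8 = (-288) + (-108) + (-8) = -404; answer -404
Part 3: S2 = -404; c = 41; T(2) = -1*(-31) + 3*(41) = 154; iterating: T(2)=154, T(3)=-247, T(4)=709, T(5)=-1450, T(6)=3577, T(7)=-7927, T(8)=18658, T(9)=-42439, T(10)=98413, T(11)=-225730, T(12)=520969, T(13)=-1198159, T(14)=2761066, T(15)=-6355543, T(16)=14638741; answer 14638741

14638741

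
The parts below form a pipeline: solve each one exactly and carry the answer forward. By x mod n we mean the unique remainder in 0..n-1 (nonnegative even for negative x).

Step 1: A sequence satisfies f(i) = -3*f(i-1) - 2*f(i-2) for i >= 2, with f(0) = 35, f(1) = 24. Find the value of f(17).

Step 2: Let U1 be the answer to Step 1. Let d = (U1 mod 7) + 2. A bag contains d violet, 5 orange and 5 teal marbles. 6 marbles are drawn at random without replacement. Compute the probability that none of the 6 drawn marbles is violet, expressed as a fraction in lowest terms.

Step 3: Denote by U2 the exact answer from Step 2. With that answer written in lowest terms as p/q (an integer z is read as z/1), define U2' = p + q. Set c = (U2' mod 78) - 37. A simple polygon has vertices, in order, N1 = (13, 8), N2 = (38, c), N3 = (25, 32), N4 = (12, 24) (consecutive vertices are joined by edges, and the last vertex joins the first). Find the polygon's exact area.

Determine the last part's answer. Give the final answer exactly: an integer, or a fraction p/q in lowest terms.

228

Step 1: f(2) = -3*(24) - 2*(35) = -142; iterating: f(2)=-142, f(3)=378, f(4)=-850, f(5)=1794, f(6)=-3682, f(7)=7458, f(8)=-15010, f(9)=30114, f(10)=-60322, f(11)=120738, f(12)=-241570, f(13)=483234, f(14)=-966562, f(15)=1933218, f(16)=-3866530, f(17)=7733154; answer 7733154
Step 2: U1 = 7733154; d = 4; total draws C(14,6) = 3003; favorable C(10,6) = 210; P = 10/143; answer 10/143
Step 3: U2 = 10/143; threaded value p + q = 153; c = 38; cross terms: (13*38 - 38*8)=190, (38*32 - 25*38)=266, (25*24 - 12*32)=216, (12*8 - 13*24)=-216; twice the area = |456| = 456; area = 228; answer 228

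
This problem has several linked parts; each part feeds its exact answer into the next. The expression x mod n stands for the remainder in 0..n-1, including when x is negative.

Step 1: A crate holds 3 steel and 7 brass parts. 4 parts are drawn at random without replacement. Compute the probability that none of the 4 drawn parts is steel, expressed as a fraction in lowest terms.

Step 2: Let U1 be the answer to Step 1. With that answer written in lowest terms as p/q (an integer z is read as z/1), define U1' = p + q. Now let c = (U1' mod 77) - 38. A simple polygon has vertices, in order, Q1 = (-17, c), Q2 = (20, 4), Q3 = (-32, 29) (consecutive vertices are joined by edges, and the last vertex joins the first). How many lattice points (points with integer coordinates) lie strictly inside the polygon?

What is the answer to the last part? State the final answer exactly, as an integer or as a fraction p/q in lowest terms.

1365

Step 1: total draws C(10,4) = 210; favorable C(7,4) = 35; P = 1/6; answer 1/6
Step 2: U1 = 1/6; threaded value p + q = 7; c = -31; cross terms: (-17*4 - 20*-31)=552, (20*29 - -32*4)=708, (-32*-31 - -17*29)=1485; twice the area = |2745| = 2745; area = 2745/2; boundary points = 1 + 1 + 15 = 17; strictly interior points = area - boundary/2 + 1 = 1365; answer 1365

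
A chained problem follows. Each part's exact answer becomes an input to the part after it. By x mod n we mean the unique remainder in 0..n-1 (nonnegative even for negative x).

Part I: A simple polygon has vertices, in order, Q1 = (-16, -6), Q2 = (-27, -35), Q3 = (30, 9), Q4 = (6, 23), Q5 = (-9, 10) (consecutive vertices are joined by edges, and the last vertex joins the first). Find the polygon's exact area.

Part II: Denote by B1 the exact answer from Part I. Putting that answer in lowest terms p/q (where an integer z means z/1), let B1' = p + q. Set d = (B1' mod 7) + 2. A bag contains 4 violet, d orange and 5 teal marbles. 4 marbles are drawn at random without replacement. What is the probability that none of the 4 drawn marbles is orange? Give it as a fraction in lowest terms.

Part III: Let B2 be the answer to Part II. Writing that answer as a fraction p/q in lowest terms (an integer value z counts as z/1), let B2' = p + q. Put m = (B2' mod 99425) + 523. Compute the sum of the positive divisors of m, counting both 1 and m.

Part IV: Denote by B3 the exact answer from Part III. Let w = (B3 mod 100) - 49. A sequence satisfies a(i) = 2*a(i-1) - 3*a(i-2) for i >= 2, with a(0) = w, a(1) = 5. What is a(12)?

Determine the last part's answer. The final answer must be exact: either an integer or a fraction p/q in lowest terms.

-40961

Part I: cross terms: (-16*-35 - -27*-6)=398, (-27*9 - 30*-35)=807, (30*23 - 6*9)=636, (6*10 - -9*23)=267, (-9*-6 - -16*10)=214; twice the area = |2322| = 2322; area = 1161; answer 1161
Part II: B1 = 1161; threaded value p + q = 1162; d = 2; total draws C(11,4) = 330; favorable C(9,4) = 126; P = 21/55; answer 21/55
Part III: B2 = 21/55; threaded value p + q = 76; m = 599; 599 is prime, so its only divisors are 1 and 599; sigma = 1 + 599 = 600; answer 600
Part IV: B3 = 600; w = -49; a(2) = 2*(5) - 3*(-49) = 157; iterating: a(2)=157, a(3)=299, a(4)=127, a(5)=-643, a(6)=-1667, a(7)=-1405, a(8)=2191, a(9)=8597, a(10)=10621, a(11)=-4549, a(12)=-40961; answer -40961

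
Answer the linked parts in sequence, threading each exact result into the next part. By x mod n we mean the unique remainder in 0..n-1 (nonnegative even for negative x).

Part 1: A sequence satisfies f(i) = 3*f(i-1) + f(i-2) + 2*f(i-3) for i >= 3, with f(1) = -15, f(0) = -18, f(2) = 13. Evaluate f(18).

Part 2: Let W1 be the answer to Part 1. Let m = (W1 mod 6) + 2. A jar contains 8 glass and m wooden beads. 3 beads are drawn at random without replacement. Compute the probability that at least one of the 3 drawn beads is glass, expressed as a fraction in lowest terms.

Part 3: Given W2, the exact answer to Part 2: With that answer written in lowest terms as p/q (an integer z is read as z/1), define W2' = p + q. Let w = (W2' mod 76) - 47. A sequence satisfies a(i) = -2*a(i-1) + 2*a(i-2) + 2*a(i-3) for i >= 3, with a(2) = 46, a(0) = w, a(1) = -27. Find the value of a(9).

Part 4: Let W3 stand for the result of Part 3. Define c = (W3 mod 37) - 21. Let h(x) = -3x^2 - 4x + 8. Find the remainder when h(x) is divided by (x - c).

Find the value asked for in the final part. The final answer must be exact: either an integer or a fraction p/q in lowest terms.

-76

Part 1: f(3) = 3*(13) + 1*(-15) + 2*(-18) = -12; iterating: f(3)=-12, f(4)=-53, f(5)=-145, f(6)=-512, f(7)=-1787, f(8)=-6163, f(9)=-21300, f(10)=-73637, f(11)=-254537, f(12)=-879848, f(13)=-3041355, f(14)=-10512987, f(15)=-36340012, f(16)=-125615733, f(17)=-434213185, f(18)=-1500935312; answer -1500935312
Part 2: W1 = -1500935312; m = 6; total draws C(14,3) = 364; complement C(6,3) = 20; favorable 364 - 20 = 344; P = 86/91; answer 86/91
Part 3: W2 = 86/91; threaded value p + q = 177; w = -22; a(3) = -2*(46) + 2*(-27) + 2*(-22) = -190; iterating: a(3)=-190, a(4)=418, a(5)=-1124, a(6)=2704, a(7)=-6820, a(8)=16800, a(9)=-41832; answer -41832
Part 4: W3 = -41832; c = -6; remainder = value at the root: -3*(-6)^2 - 4*(-6)^1 + 8 = (-108) + (24) + (8) = -76; answer -76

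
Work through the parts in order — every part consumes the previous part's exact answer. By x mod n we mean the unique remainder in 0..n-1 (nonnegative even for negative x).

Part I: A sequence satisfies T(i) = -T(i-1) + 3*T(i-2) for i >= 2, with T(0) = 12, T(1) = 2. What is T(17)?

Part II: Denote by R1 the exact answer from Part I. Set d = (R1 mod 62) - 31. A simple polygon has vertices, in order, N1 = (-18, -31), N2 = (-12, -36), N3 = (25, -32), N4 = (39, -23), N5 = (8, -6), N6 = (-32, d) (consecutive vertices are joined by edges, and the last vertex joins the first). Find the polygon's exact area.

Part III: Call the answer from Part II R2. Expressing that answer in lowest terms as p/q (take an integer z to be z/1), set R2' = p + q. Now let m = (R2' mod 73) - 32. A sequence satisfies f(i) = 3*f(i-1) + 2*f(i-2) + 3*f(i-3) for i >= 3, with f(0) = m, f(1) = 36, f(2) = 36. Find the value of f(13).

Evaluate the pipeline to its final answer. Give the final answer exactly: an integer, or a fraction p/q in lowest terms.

69851982

Part I: T(2) = -1*(2) + 3*(12) = 34; iterating: T(2)=34, T(3)=-28, T(4)=130, T(5)=-214, T(6)=604, T(7)=-1246, T(8)=3058, T(9)=-6796, T(10)=15970, T(11)=-36358, T(12)=84268, T(13)=-193342, T(14)=446146, T(15)=-1026172, T(16)=2364610, T(17)=-5443126; answer -5443126
Part II: R1 = -5443126; d = 9; cross terms: (-18*-36 - -12*-31)=276, (-12*-32 - 25*-36)=1284, (25*-23 - 39*-32)=673, (39*-6 - 8*-23)=-50, (8*9 - -32*-6)=-120, (-32*-31 - -18*9)=1154; twice the area = |3217| = 3217; area = 3217/2; answer 3217/2
Part III: R2 = 3217/2; threaded value p + q = 3219; m = -25; f(3) = 3*(36) + 2*(36) + 3*(-25) = 105; iterating: f(3)=105, f(4)=495, f(5)=1803, f(6)=6714, f(7)=25233, f(8)=94536, f(9)=354216, f(10)=1327419, f(11)=4974297, f(12)=18640377, f(13)=69851982; answer 69851982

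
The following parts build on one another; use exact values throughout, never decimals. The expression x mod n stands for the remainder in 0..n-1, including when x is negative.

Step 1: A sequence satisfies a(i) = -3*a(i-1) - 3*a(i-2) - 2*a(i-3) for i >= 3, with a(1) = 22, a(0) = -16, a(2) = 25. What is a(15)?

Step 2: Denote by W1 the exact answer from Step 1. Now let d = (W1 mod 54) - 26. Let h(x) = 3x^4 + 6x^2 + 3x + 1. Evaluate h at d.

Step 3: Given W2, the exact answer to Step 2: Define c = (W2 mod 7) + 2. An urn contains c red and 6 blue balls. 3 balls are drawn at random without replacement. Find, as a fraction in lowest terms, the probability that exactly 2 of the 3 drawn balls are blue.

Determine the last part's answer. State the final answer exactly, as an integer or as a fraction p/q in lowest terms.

Step 1: a(3) = -3*(25) - 3*(22) - 2*(-16) = -109; iterating: a(3)=-109, a(4)=208, a(5)=-347, a(6)=635, a(7)=-1280, a(8)=2629, a(9)=-5317, a(10)=10624, a(11)=-21179, a(12)=42299, a(13)=-84608, a(14)=169285, a(15)=-338629; answer -338629
Step 2: W1 = -338629; d = -21; 3*(-21)^4 + 6*(-21)^2 + 3*(-21)^1 + 1 = (583443) + (2646) + (-63) + (1) = 586027; answer 586027
Step 3: W2 = 586027; c = 3; total draws C(9,3) = 84; favorable C(6,2)*C(3,1) = 45; P = 15/28; answer 15/28

15/28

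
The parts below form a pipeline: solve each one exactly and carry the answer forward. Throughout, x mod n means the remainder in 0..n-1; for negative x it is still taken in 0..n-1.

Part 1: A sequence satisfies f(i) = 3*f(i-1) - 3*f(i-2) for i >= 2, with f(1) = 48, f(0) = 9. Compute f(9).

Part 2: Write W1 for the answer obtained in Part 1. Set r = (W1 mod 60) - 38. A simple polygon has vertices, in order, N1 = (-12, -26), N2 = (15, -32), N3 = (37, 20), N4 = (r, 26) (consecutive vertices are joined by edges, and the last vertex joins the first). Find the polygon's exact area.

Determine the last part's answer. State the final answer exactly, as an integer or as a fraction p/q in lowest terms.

Part 1: f(2) = 3*(48) - 3*(9) = 117; iterating: f(2)=117, f(3)=207, f(4)=270, f(5)=189, f(6)=-243, f(7)=-1296, f(8)=-3159, f(9)=-5589; answer -5589
Part 2: W1 = -5589; r = 13; cross terms: (-12*-32 - 15*-26)=774, (15*20 - 37*-32)=1484, (37*26 - 13*20)=702, (13*-26 - -12*26)=-26; twice the area = |2934| = 2934; area = 1467; answer 1467

1467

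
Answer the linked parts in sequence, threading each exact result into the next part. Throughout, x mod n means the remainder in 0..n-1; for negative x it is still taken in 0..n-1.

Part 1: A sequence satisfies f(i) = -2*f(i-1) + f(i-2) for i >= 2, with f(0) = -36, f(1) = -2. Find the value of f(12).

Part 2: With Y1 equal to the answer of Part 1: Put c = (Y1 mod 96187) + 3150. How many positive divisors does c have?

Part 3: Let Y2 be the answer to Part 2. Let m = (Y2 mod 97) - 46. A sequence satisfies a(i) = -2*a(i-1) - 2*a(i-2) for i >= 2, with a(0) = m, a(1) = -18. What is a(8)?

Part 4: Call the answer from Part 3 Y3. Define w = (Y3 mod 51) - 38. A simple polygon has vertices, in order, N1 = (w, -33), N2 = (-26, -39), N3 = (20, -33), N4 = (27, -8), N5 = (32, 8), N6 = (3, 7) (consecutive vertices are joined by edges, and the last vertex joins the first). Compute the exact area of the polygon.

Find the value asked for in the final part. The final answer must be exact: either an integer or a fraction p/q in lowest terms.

1226

Part 1: f(2) = -2*(-2) + 1*(-36) = -32; iterating: f(2)=-32, f(3)=62, f(4)=-156, f(5)=374, f(6)=-904, f(7)=2182, f(8)=-5268, f(9)=12718, f(10)=-30704, f(11)=74126, f(12)=-178956; answer -178956
Part 2: Y1 = -178956; c = 16568; 16568 = 2^3 * 19 * 109; number of divisors = (3+1) * (1+1) * (1+1) = 16; answer 16
Part 3: Y2 = 16; m = -30; a(2) = -2*(-18) - 2*(-30) = 96; iterating: a(2)=96, a(3)=-156, a(4)=120, a(5)=72, a(6)=-384, a(7)=624, a(8)=-480; answer -480
Part 4: Y3 = -480; w = -8; cross terms: (-8*-39 - -26*-33)=-546, (-26*-33 - 20*-39)=1638, (20*-8 - 27*-33)=731, (27*8 - 32*-8)=472, (32*7 - 3*8)=200, (3*-33 - -8*7)=-43; twice the area = |2452| = 2452; area = 1226; answer 1226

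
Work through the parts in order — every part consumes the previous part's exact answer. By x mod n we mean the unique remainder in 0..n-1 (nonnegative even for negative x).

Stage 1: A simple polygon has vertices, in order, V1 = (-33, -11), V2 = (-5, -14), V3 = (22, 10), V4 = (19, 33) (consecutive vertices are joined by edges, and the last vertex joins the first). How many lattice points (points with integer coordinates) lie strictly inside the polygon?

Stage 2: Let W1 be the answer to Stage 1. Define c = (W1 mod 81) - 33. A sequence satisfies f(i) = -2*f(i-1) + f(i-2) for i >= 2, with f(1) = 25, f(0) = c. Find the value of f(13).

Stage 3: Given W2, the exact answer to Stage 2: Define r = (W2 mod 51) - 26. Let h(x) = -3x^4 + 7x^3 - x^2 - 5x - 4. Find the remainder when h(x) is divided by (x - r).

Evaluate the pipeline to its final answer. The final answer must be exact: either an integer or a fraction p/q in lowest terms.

Stage 1: cross terms: (-33*-14 - -5*-11)=407, (-5*10 - 22*-14)=258, (22*33 - 19*10)=536, (19*-11 - -33*33)=880; twice the area = |2081| = 2081; area = 2081/2; boundary points = 1 + 3 + 1 + 4 = 9; strictly interior points = area - boundary/2 + 1 = 1037; answer 1037
Stage 2: W1 = 1037; c = 32; f(2) = -2*(25) + 1*(32) = -18; iterating: f(2)=-18, f(3)=61, f(4)=-140, f(5)=341, f(6)=-822, f(7)=1985, f(8)=-4792, f(9)=11569, f(10)=-27930, f(11)=67429, f(12)=-162788, f(13)=393005; answer 393005
Stage 3: W2 = 393005; r = 24; remainder = value at the root: -3*(24)^4 + 7*(24)^3 - 1*(24)^2 - 5*(24)^1 - 4 = (-995328) + (96768) + (-576) + (-120) + (-4) = -899260; answer -899260

-899260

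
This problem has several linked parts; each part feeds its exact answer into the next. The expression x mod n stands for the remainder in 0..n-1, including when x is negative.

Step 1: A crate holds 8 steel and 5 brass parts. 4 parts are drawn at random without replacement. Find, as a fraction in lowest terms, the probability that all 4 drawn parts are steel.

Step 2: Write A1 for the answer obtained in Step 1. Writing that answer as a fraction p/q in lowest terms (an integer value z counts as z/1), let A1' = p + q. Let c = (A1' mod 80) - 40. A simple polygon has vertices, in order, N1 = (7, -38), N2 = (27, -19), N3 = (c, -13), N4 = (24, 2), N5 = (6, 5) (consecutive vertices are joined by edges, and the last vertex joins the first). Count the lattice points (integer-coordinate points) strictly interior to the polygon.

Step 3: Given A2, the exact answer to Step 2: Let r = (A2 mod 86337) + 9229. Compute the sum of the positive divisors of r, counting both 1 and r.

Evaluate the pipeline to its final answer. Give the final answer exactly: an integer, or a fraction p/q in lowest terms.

18144

Step 1: total draws C(13,4) = 715; favorable C(8,4) = 70; P = 14/143; answer 14/143
Step 2: A1 = 14/143; threaded value p + q = 157; c = 37; cross terms: (7*-19 - 27*-38)=893, (27*-13 - 37*-19)=352, (37*2 - 24*-13)=386, (24*5 - 6*2)=108, (6*-38 - 7*5)=-263; twice the area = |1476| = 1476; area = 738; boundary points = 1 + 2 + 1 + 3 + 1 = 8; strictly interior points = area - boundary/2 + 1 = 735; answer 735
Step 3: A2 = 735; r = 9964; 9964 = 2^2 * 47 * 53; sigma = (1 + 2 + 4) * (1 + 47) * (1 + 53) = 7 * 48 * 54 = 18144; answer 18144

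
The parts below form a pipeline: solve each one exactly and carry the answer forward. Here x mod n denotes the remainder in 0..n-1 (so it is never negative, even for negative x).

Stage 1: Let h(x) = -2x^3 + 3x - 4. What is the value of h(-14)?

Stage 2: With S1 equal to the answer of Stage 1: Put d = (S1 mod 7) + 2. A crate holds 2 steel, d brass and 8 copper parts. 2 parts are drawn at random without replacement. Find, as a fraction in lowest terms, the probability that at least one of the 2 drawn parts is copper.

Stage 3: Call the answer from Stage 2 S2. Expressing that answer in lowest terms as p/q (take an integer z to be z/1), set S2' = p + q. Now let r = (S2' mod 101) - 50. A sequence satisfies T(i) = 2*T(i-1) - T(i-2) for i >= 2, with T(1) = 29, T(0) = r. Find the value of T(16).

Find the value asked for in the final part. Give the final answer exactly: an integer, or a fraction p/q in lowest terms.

1079

Stage 1: -2*(-14)^3 + 3*(-14)^1 - 4 = (5488) + (-42) + (-4) = 5442; answer 5442
Stage 2: S1 = 5442; d = 5; total draws C(15,2) = 105; complement C(7,2) = 21; favorable 105 - 21 = 84; P = 4/5; answer 4/5
Stage 3: S2 = 4/5; threaded value p + q = 9; r = -41; T(2) = 2*(29) - 1*(-41) = 99; iterating: T(2)=99, T(3)=169, T(4)=239, T(5)=309, T(6)=379, T(7)=449, T(8)=519, T(9)=589, T(10)=659, T(11)=729, T(12)=799, T(13)=869, T(14)=939, T(15)=1009, T(16)=1079; answer 1079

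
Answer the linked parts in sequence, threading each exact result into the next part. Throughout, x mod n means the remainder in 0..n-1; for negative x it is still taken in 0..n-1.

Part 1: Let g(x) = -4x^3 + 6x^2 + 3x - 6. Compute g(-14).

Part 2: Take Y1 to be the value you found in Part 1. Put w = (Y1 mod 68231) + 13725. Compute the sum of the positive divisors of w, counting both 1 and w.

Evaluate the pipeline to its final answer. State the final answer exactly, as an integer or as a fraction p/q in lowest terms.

Part 1: -4*(-14)^3 + 6*(-14)^2 + 3*(-14)^1 - 6 = (10976) + (1176) + (-42) + (-6) = 12104; answer 12104
Part 2: Y1 = 12104; w = 25829; 25829 = 23 * 1123; sigma = (1 + 23) * (1 + 1123) = 24 * 1124 = 26976; answer 26976

26976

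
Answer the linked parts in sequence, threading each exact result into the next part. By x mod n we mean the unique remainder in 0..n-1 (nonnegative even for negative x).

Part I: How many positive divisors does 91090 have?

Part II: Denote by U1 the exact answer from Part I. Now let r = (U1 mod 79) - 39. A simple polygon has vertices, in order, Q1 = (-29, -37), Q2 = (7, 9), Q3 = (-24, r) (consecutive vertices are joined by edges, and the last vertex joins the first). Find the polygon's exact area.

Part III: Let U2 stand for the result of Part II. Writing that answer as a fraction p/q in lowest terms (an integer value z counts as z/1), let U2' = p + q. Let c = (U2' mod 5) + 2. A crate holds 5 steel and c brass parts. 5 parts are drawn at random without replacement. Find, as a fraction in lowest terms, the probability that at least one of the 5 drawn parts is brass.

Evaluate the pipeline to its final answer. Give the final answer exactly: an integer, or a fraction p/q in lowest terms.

Part I: 91090 = 2 * 5 * 9109; number of divisors = (1+1) * (1+1) * (1+1) = 8; answer 8
Part II: U1 = 8; r = -31; cross terms: (-29*9 - 7*-37)=-2, (7*-31 - -24*9)=-1, (-24*-37 - -29*-31)=-11; twice the area = |-14| = 14; area = 7; answer 7
Part III: U2 = 7; threaded value p + q = 8; c = 5; total draws C(10,5) = 252; complement C(5,5) = 1; favorable 252 - 1 = 251; P = 251/252; answer 251/252

251/252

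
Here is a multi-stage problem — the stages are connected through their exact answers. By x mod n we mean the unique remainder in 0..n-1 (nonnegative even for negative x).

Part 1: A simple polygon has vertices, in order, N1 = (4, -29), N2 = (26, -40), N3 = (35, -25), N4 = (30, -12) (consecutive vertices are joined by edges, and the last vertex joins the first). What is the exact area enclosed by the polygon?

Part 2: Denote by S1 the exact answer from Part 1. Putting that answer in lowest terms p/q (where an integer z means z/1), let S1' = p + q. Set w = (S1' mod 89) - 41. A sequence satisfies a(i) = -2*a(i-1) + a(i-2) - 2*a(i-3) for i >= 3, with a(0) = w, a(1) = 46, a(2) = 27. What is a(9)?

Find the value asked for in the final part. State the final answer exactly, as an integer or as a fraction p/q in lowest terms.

Part 1: cross terms: (4*-40 - 26*-29)=594, (26*-25 - 35*-40)=750, (35*-12 - 30*-25)=330, (30*-29 - 4*-12)=-822; twice the area = |852| = 852; area = 426; answer 426
Part 2: S1 = 426; threaded value p + q = 427; w = 30; a(3) = -2*(27) + 1*(46) - 2*(30) = -68; iterating: a(3)=-68, a(4)=71, a(5)=-264, a(6)=735, a(7)=-1876, a(8)=5015, a(9)=-13376; answer -13376

-13376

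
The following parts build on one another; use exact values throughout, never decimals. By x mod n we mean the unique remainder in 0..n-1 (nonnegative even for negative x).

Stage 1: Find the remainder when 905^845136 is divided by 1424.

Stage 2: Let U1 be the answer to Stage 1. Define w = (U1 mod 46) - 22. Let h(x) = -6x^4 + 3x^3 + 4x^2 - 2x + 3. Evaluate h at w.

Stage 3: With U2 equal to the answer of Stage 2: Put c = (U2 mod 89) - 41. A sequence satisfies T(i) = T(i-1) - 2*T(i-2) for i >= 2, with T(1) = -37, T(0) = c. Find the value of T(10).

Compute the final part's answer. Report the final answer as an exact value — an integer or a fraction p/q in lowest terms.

Stage 1: squarings mod 1424: 905^1=905, 905^2=225, 905^4=785, 905^8=1057, 905^16=833, 905^32=401, 905^64=1313, 905^128=929, 905^256=97, 905^512=865, 905^1024=625, 905^2048=449, 905^4096=817, 905^8192=1057, 905^16384=833, 905^32768=401, 905^65536=1313, 905^131072=929, 905^262144=97, 905^524288=865; 905^845136 = 905^16 * 905^64 * 905^256 * 905^1024 * 905^8192 * 905^16384 * 905^32768 * 905^262144 * 905^524288 = 865 (mod 1424); answer 865
Stage 2: U1 = 865; w = 15; -6*(15)^4 + 3*(15)^3 + 4*(15)^2 - 2*(15)^1 + 3 = (-303750) + (10125) + (900) + (-30) + (3) = -292752; answer -292752
Stage 3: U2 = -292752; c = 17; T(2) = 1*(-37) - 2*(17) = -71; iterating: T(2)=-71, T(3)=3, T(4)=145, T(5)=139, T(6)=-151, T(7)=-429, T(8)=-127, T(9)=731, T(10)=985; answer 985

985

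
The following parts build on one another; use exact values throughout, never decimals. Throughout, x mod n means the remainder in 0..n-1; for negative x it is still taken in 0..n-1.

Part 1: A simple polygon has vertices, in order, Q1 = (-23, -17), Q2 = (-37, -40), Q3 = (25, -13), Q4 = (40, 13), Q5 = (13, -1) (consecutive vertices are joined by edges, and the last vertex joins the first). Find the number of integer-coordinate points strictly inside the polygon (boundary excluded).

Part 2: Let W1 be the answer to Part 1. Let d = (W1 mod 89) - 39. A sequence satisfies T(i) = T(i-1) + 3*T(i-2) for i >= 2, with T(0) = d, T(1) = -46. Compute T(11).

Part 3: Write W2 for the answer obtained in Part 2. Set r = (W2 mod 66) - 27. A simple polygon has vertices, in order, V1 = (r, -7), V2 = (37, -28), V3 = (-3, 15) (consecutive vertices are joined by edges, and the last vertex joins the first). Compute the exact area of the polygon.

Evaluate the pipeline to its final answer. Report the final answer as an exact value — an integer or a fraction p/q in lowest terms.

Part 1: cross terms: (-23*-40 - -37*-17)=291, (-37*-13 - 25*-40)=1481, (25*13 - 40*-13)=845, (40*-1 - 13*13)=-209, (13*-17 - -23*-1)=-244; twice the area = |2164| = 2164; area = 1082; boundary points = 1 + 1 + 1 + 1 + 4 = 8; strictly interior points = area - boundary/2 + 1 = 1079; answer 1079
Part 2: W1 = 1079; d = -28; T(2) = 1*(-46) + 3*(-28) = -130; iterating: T(2)=-130, T(3)=-268, T(4)=-658, T(5)=-1462, T(6)=-3436, T(7)=-7822, T(8)=-18130, T(9)=-41596, T(10)=-95986, T(11)=-220774; answer -220774
Part 3: W2 = -220774; r = 35; cross terms: (35*-28 - 37*-7)=-721, (37*15 - -3*-28)=471, (-3*-7 - 35*15)=-504; twice the area = |-754| = 754; area = 377; answer 377

377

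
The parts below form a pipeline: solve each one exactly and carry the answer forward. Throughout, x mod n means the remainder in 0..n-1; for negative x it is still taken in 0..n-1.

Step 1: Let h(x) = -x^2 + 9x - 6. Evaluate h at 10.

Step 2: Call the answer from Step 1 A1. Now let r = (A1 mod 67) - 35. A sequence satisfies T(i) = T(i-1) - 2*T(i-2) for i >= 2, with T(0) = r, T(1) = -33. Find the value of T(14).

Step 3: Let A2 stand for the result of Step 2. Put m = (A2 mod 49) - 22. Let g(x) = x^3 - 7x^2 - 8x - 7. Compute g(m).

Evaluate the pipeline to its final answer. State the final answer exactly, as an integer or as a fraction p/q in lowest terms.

Step 1: -1*(10)^2 + 9*(10)^1 - 6 = (-100) + (90) + (-6) = -16; answer -16
Step 2: A1 = -16; r = 16; T(2) = 1*(-33) - 2*(16) = -65; iterating: T(2)=-65, T(3)=1, T(4)=131, T(5)=129, T(6)=-133, T(7)=-391, T(8)=-125, T(9)=657, T(10)=907, T(11)=-407, T(12)=-2221, T(13)=-1407, T(14)=3035; answer 3035
Step 3: A2 = 3035; m = 24; 1*(24)^3 - 7*(24)^2 - 8*(24)^1 - 7 = (13824) + (-4032) + (-192) + (-7) = 9593; answer 9593

9593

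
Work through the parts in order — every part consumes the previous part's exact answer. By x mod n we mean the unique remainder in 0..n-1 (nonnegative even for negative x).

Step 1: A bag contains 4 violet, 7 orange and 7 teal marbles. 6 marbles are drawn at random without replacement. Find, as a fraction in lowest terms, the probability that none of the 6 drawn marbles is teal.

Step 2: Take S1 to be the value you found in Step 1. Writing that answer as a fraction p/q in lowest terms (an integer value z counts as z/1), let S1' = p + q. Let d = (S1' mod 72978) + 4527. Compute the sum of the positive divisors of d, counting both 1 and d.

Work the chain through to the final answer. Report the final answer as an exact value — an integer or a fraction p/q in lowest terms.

Step 1: total draws C(18,6) = 18564; favorable C(11,6) = 462; P = 11/442; answer 11/442
Step 2: S1 = 11/442; threaded value p + q = 453; d = 4980; 4980 = 2^2 * 3 * 5 * 83; sigma = (1 + 2 + 4) * (1 + 3) * (1 + 5) * (1 + 83) = 7 * 4 * 6 * 84 = 14112; answer 14112

14112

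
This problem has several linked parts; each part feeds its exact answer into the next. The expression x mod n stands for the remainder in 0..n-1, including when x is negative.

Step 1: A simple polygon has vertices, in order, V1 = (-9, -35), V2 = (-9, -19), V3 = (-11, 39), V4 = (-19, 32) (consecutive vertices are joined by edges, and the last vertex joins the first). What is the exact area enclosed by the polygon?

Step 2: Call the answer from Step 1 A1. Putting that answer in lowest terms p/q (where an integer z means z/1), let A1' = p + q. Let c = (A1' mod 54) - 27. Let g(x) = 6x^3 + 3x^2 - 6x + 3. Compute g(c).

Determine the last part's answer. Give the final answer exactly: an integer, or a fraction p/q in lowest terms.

74454

Step 1: cross terms: (-9*-19 - -9*-35)=-144, (-9*39 - -11*-19)=-560, (-11*32 - -19*39)=389, (-19*-35 - -9*32)=953; twice the area = |638| = 638; area = 319; answer 319
Step 2: A1 = 319; threaded value p + q = 320; c = 23; 6*(23)^3 + 3*(23)^2 - 6*(23)^1 + 3 = (73002) + (1587) + (-138) + (3) = 74454; answer 74454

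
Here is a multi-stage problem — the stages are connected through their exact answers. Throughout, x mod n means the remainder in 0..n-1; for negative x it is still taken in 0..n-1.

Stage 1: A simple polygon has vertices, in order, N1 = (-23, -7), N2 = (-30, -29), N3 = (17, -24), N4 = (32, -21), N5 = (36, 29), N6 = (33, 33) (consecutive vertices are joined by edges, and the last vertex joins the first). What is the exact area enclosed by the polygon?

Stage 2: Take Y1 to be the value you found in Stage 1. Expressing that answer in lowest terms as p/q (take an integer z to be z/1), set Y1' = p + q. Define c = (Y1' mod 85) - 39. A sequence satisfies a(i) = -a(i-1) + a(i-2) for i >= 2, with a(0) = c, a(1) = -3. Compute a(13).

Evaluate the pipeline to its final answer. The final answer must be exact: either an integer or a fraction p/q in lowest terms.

-2715

Stage 1: cross terms: (-23*-29 - -30*-7)=457, (-30*-24 - 17*-29)=1213, (17*-21 - 32*-24)=411, (32*29 - 36*-21)=1684, (36*33 - 33*29)=231, (33*-7 - -23*33)=528; twice the area = |4524| = 4524; area = 2262; answer 2262
Stage 2: Y1 = 2262; threaded value p + q = 2263; c = 14; a(2) = -1*(-3) + 1*(14) = 17; iterating: a(2)=17, a(3)=-20, a(4)=37, a(5)=-57, a(6)=94, a(7)=-151, a(8)=245, a(9)=-396, a(10)=641, a(11)=-1037, a(12)=1678, a(13)=-2715; answer -2715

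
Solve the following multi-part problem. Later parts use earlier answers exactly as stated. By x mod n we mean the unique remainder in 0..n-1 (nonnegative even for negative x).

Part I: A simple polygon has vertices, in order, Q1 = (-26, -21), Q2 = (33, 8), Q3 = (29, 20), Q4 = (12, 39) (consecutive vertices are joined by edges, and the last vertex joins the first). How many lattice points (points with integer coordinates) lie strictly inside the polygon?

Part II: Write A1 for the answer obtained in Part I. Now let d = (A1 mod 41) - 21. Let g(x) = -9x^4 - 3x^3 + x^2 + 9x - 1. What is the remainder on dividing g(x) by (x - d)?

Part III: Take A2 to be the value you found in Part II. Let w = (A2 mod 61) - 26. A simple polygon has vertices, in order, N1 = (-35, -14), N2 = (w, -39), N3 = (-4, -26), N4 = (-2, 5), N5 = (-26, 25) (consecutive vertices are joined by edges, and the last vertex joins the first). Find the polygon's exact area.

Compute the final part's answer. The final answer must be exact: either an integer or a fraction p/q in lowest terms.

1330

Part I: cross terms: (-26*8 - 33*-21)=485, (33*20 - 29*8)=428, (29*39 - 12*20)=891, (12*-21 - -26*39)=762; twice the area = |2566| = 2566; area = 1283; boundary points = 1 + 4 + 1 + 2 = 8; strictly interior points = area - boundary/2 + 1 = 1280; answer 1280
Part II: A1 = 1280; d = -12; remainder = value at the root: -9*(-12)^4 - 3*(-12)^3 + 1*(-12)^2 + 9*(-12)^1 - 1 = (-186624) + (5184) + (144) + (-108) + (-1) = -181405; answer -181405
Part III: A2 = -181405; w = -17; cross terms: (-35*-39 - -17*-14)=1127, (-17*-26 - -4*-39)=286, (-4*5 - -2*-26)=-72, (-2*25 - -26*5)=80, (-26*-14 - -35*25)=1239; twice the area = |2660| = 2660; area = 1330; answer 1330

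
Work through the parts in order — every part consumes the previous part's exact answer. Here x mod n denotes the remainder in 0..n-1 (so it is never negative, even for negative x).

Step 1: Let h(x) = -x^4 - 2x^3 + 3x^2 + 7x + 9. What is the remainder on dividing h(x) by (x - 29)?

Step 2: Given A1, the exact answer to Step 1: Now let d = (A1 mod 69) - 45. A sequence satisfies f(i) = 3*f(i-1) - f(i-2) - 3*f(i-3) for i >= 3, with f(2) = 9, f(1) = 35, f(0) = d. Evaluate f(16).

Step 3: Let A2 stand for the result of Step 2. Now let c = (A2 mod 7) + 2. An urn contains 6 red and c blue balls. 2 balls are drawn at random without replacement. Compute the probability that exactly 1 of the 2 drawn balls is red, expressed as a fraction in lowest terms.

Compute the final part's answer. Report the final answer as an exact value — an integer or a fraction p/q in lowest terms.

Step 1: remainder = value at the root: -1*(29)^4 - 2*(29)^3 + 3*(29)^2 + 7*(29)^1 + 9 = (-707281) + (-48778) + (2523) + (203) + (9) = -753324; answer -753324
Step 2: A1 = -753324; d = -27; f(3) = 3*(9) - 1*(35) - 3*(-27) = 73; iterating: f(3)=73, f(4)=105, f(5)=215, f(6)=321, f(7)=433, f(8)=333, f(9)=-397, f(10)=-2823, f(11)=-9071, f(12)=-23199, f(13)=-52057, f(14)=-105759, f(15)=-195623, f(16)=-324939; answer -324939
Step 3: A2 = -324939; c = 3; total draws C(9,2) = 36; favorable C(6,1)*C(3,1) = 18; P = 1/2; answer 1/2

1/2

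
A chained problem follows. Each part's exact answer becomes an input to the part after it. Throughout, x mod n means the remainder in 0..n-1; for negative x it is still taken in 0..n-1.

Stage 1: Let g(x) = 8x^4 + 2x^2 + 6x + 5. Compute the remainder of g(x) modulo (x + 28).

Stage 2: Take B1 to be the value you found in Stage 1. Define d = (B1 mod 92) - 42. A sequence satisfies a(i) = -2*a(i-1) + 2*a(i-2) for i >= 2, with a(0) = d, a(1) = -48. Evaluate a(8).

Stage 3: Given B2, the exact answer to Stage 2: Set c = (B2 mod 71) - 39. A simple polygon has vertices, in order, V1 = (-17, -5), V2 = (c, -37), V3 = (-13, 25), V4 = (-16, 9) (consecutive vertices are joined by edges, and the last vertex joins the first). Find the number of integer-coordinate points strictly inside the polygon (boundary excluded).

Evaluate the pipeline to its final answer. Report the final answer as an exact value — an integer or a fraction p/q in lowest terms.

105

Stage 1: remainder = value at the root: 8*(-28)^4 + 2*(-28)^2 + 6*(-28)^1 + 5 = (4917248) + (1568) + (-168) + (5) = 4918653; answer 4918653
Stage 2: B1 = 4918653; d = 15; a(2) = -2*(-48) + 2*(15) = 126; iterating: a(2)=126, a(3)=-348, a(4)=948, a(5)=-2592, a(6)=7080, a(7)=-19344, a(8)=52848; answer 52848
Stage 3: B2 = 52848; c = -15; cross terms: (-17*-37 - -15*-5)=554, (-15*25 - -13*-37)=-856, (-13*9 - -16*25)=283, (-16*-5 - -17*9)=233; twice the area = |214| = 214; area = 107; boundary points = 2 + 2 + 1 + 1 = 6; strictly interior points = area - boundary/2 + 1 = 105; answer 105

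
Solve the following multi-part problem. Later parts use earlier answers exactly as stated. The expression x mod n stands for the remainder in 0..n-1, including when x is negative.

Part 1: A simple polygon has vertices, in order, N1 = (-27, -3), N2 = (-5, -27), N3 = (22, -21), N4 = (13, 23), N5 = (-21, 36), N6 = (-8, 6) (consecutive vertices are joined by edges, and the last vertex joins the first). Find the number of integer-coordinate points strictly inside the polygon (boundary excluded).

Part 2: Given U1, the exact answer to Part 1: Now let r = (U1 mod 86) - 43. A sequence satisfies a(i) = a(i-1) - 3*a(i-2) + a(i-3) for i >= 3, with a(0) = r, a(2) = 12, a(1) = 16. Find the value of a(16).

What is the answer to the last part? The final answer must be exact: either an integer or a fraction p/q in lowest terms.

Part 1: cross terms: (-27*-27 - -5*-3)=714, (-5*-21 - 22*-27)=699, (22*23 - 13*-21)=779, (13*36 - -21*23)=951, (-21*6 - -8*36)=162, (-8*-3 - -27*6)=186; twice the area = |3491| = 3491; area = 3491/2; boundary points = 2 + 3 + 1 + 1 + 1 + 1 = 9; strictly interior points = area - boundary/2 + 1 = 1742; answer 1742
Part 2: U1 = 1742; r = -21; a(3) = 1*(12) - 3*(16) + 1*(-21) = -57; iterating: a(3)=-57, a(4)=-77, a(5)=106, a(6)=280, a(7)=-115, a(8)=-849, a(9)=-224, a(10)=2208, a(11)=2031, a(12)=-4817, a(13)=-8702, a(14)=7780, a(15)=29069, a(16)=-2973; answer -2973

-2973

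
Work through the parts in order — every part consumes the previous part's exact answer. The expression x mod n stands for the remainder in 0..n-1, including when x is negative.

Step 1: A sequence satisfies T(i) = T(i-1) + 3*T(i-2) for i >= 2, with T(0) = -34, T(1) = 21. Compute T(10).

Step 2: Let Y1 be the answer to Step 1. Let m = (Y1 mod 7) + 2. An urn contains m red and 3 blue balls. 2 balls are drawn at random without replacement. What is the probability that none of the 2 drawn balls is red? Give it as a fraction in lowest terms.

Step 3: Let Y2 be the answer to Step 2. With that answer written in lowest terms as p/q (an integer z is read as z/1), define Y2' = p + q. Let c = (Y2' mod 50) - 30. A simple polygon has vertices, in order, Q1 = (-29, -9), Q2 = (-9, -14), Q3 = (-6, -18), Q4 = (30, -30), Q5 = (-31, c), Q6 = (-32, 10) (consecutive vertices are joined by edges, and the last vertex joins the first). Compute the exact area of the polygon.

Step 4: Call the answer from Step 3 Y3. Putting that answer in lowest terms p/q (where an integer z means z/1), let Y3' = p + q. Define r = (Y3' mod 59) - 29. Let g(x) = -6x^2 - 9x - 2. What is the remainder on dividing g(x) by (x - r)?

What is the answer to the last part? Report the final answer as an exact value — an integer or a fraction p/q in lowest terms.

Step 1: T(2) = 1*(21) + 3*(-34) = -81; iterating: T(2)=-81, T(3)=-18, T(4)=-261, T(5)=-315, T(6)=-1098, T(7)=-2043, T(8)=-5337, T(9)=-11466, T(10)=-27477; answer -27477
Step 2: Y1 = -27477; m = 7; total draws C(10,2) = 45; favorable C(3,2) = 3; P = 1/15; answer 1/15
Step 3: Y2 = 1/15; threaded value p + q = 16; c = -14; cross terms: (-29*-14 - -9*-9)=325, (-9*-18 - -6*-14)=78, (-6*-30 - 30*-18)=720, (30*-14 - -31*-30)=-1350, (-31*10 - -32*-14)=-758, (-32*-9 - -29*10)=578; twice the area = |-407| = 407; area = 407/2; answer 407/2
Step 4: Y3 = 407/2; threaded value p + q = 409; r = 26; remainder = value at the root: -6*(26)^2 - 9*(26)^1 - 2 = (-4056) + (-234) + (-2) = -4292; answer -4292

-4292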